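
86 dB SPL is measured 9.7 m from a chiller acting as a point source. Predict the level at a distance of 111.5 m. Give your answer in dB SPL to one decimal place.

Point-source attenuation: ΔL = 20·log₁₀(r₂/r₁) = 20·log₁₀(111.5/9.7) = 21.210 dB.
L₂ = 86 − 20·log₁₀(111.5/9.7) = 86 − 21.210 = 64.79 dB SPL.

64.8 dB SPL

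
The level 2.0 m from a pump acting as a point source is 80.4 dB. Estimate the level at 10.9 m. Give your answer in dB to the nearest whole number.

66 dB

Spherical spreading from a point source gives a 20·log₁₀(r₂/r₁) drop.
L₂ = 80.4 − 20·log₁₀(10.9/2.0) = 80.4 − 14.728 = 65.67 dB.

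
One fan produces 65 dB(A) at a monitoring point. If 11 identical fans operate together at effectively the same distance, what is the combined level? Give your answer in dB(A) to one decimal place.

75.4 dB(A)

N identical incoherent sources raise the level by 10·log₁₀ N.
L_total = 65 + 10·log₁₀(11) = 65 + 10.414 = 75.41 dB(A).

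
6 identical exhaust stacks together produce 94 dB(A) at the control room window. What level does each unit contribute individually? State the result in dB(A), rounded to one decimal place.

86.2 dB(A)

6 equal contributions raise the level by 10·log₁₀ 6 = 7.782 dB, so each unit alone gives 94 − 7.782.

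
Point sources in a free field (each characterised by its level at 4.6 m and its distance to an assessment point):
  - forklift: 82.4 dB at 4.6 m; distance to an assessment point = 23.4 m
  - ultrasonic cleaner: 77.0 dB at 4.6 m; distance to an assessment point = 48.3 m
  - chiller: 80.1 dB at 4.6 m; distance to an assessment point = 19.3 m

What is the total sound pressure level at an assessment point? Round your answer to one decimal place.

71.1 dB

First find each source's level at the receiver (point-source: −20·log₁₀(r/r_ref)), then combine on an intensity basis.
forklift: 82.4 − 20·log₁₀(23.4/4.6) = 82.4 − 14.13 = 68.27 dB.
ultrasonic cleaner: 77.0 − 20·log₁₀(48.3/4.6) = 77.0 − 20.42 = 56.58 dB.
chiller: 80.1 − 20·log₁₀(19.3/4.6) = 80.1 − 12.46 = 67.64 dB.
Σ 10^(L/10) = 1.298e+07 → L_total = 10·log₁₀(1.298e+07) = 71.13 dB.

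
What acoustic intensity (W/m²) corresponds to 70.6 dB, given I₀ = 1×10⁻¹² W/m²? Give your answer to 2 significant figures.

1.1e-05 W/m²

I = I₀·10^(L/10) = 10⁻¹² × 10^(70.6/10) = 10^(-4.940).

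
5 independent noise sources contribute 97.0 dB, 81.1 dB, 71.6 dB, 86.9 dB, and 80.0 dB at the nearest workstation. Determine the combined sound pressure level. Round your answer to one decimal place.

Incoherent sources combine by intensity addition: L_total = 10·log₁₀(Σ 10^(L_i/10)).
Σ 10^(L/10) = 10^(97.0/10) + 10^(81.1/10) + 10^(71.6/10) + 10^(86.9/10) + 10^(80.0/10) = 5.745e+09.
L_total = 10·log₁₀(5.745e+09) = 97.59 dB.

97.6 dB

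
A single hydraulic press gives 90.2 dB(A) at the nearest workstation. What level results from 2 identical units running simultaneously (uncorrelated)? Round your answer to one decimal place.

N identical incoherent sources raise the level by 10·log₁₀ N.
L_total = 90.2 + 10·log₁₀(2) = 90.2 + 3.010 = 93.21 dB(A).

93.2 dB(A)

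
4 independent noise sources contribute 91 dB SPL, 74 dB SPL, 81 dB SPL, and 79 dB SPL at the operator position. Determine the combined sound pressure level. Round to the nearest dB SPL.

92 dB SPL

Incoherent sources combine by intensity addition: L_total = 10·log₁₀(Σ 10^(L_i/10)).
Σ 10^(L/10) = 10^(91/10) + 10^(74/10) + 10^(81/10) + 10^(79/10) = 1.489e+09.
L_total = 10·log₁₀(1.489e+09) = 91.73 dB SPL.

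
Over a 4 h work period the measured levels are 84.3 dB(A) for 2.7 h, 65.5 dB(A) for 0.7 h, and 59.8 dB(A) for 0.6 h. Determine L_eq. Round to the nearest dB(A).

The energy average is taken in the linear domain: L_eq = 10·log₁₀[(Σ tᵢ·10^(Lᵢ/10))/T], T = 4 h.
Σ tᵢ·10^(Lᵢ/10) = 2.7·10^(84.3/10) + 0.7·10^(65.5/10) + 0.6·10^(59.8/10) = 7.298e+08.
L_eq = 10·log₁₀(7.298e+08/4) = 82.61 dB(A).

83 dB(A)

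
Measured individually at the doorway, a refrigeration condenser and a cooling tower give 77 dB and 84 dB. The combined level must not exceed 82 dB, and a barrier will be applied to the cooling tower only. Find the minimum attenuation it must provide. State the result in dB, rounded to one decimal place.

3.7 dB

Fixed contribution from the other source: Σ 10^(L/10) = 10^(77/10) = 5.012e+07 (77.00 dB).
To meet 82 dB overall, the treated cooling tower may contribute at most 10^(82/10) − 5.012e+07 = 1.084e+08, i.e. 80.35 dB.
So the cooling tower must be reduced from 84 to 80.35 dB: IL = 3.65 dB.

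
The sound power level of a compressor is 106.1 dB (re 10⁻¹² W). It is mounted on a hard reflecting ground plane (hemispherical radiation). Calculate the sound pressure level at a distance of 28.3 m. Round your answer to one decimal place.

69.1 dB

L_p = L_w − 10·log₁₀(2π·r²) with r = 28.3 m.
2π·r² = 5032 m², 10·log₁₀ of that is 37.018 dB.
L_p = 106.1 − 37.018 = 69.08 dB.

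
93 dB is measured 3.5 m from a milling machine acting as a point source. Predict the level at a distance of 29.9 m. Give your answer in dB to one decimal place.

For a point source, L₂ = L₁ − 20·log₁₀(r₂/r₁).
L₂ = 93 − 20·log₁₀(29.9/3.5) = 93 − 18.632 = 74.37 dB.

74.4 dB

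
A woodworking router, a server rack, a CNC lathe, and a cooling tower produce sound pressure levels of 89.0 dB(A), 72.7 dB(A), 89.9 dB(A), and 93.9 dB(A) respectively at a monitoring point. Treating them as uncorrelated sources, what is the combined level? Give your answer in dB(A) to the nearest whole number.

96 dB(A)

Incoherent sources combine by intensity addition: L_total = 10·log₁₀(Σ 10^(L_i/10)).
Σ 10^(L/10) = 10^(89.0/10) + 10^(72.7/10) + 10^(89.9/10) + 10^(93.9/10) = 4.245e+09.
L_total = 10·log₁₀(4.245e+09) = 96.28 dB(A).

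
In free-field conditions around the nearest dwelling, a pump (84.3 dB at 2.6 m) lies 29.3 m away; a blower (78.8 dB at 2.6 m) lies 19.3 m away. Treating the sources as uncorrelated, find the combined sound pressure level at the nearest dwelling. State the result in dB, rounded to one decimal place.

65.4 dB

Apply inverse-square spreading to bring every level to the receiver, then sum 10^(L/10).
pump: 84.3 − 20·log₁₀(29.3/2.6) = 84.3 − 21.04 = 63.26 dB.
blower: 78.8 − 20·log₁₀(19.3/2.6) = 78.8 − 17.41 = 61.39 dB.
Σ 10^(L/10) = 3.496e+06 → L_total = 10·log₁₀(3.496e+06) = 65.44 dB.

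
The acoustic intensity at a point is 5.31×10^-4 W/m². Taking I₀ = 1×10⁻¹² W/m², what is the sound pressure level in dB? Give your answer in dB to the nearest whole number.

87 dB

L = 10·log₁₀(I/I₀) = 10·log₁₀(5.31×10^-4/10⁻¹²) = 10·log₁₀(5.31×10^8).
L = 10·(0.7251 + 8) = 87.25 dB.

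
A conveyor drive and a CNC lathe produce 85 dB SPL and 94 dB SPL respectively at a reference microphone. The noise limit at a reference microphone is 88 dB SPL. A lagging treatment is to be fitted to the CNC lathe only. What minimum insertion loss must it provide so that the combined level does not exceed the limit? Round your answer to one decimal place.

The untreated sources together contribute 10^(85/10) = 3.162e+08, i.e. 85.00 dB SPL.
The limit corresponds to 10^(88/10) = 6.310e+08; subtracting the fixed part leaves 3.147e+08 for the CNC lathe, i.e. 84.98 dB SPL.
So the CNC lathe must be reduced from 94 to 84.98 dB SPL: IL = 9.02 dB.

9.0 dB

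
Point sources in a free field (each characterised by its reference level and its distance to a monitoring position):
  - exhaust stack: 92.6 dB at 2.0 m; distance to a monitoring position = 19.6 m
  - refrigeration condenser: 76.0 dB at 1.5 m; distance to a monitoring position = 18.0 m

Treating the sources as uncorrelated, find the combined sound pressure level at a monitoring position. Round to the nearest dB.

73 dB

Propagate each source to the receiver with L = L_ref − 20·log₁₀(r/r_ref), then add intensities.
exhaust stack: 92.6 − 20·log₁₀(19.6/2.0) = 92.6 − 19.82 = 72.78 dB.
refrigeration condenser: 76.0 − 20·log₁₀(18.0/1.5) = 76.0 − 21.58 = 54.42 dB.
Σ 10^(L/10) = 1.922e+07 → L_total = 10·log₁₀(1.922e+07) = 72.84 dB.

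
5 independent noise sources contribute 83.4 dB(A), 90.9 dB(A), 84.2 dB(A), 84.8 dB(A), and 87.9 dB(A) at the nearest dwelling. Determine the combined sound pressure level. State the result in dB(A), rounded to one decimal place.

For uncorrelated sources the intensities add, so convert each level to linear form, sum, and take 10·log₁₀ of the total.
Σ 10^(L/10) = 10^(83.4/10) + 10^(90.9/10) + 10^(84.2/10) + 10^(84.8/10) + 10^(87.9/10) = 2.631e+09.
L_total = 10·log₁₀(2.631e+09) = 94.20 dB(A).

94.2 dB(A)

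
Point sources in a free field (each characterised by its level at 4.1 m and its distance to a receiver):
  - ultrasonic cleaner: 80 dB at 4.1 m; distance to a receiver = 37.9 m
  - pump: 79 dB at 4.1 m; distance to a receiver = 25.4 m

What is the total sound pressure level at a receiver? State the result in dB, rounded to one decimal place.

Apply inverse-square spreading to bring every level to the receiver, then sum 10^(L/10).
ultrasonic cleaner: 80 − 20·log₁₀(37.9/4.1) = 80 − 19.32 = 60.68 dB.
pump: 79 − 20·log₁₀(25.4/4.1) = 79 − 15.84 = 63.16 dB.
Σ 10^(L/10) = 3.240e+06 → L_total = 10·log₁₀(3.240e+06) = 65.11 dB.

65.1 dB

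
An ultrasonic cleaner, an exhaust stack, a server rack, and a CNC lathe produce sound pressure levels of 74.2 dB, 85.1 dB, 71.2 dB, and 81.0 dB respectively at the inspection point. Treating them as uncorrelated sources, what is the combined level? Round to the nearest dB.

87 dB

For uncorrelated sources the intensities add, so convert each level to linear form, sum, and take 10·log₁₀ of the total.
Σ 10^(L/10) = 10^(74.2/10) + 10^(85.1/10) + 10^(71.2/10) + 10^(81.0/10) = 4.890e+08.
L_total = 10·log₁₀(4.890e+08) = 86.89 dB.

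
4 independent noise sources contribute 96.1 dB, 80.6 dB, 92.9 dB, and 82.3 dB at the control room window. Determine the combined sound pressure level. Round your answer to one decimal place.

For uncorrelated sources the intensities add, so convert each level to linear form, sum, and take 10·log₁₀ of the total.
Σ 10^(L/10) = 10^(96.1/10) + 10^(80.6/10) + 10^(92.9/10) + 10^(82.3/10) = 6.308e+09.
L_total = 10·log₁₀(6.308e+09) = 98.00 dB.

98.0 dB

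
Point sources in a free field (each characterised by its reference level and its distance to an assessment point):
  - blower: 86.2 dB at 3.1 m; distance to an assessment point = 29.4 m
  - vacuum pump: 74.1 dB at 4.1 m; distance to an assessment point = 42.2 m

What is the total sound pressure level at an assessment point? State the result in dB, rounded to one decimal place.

66.9 dB

Apply inverse-square spreading to bring every level to the receiver, then sum 10^(L/10).
blower: 86.2 − 20·log₁₀(29.4/3.1) = 86.2 − 19.54 = 66.66 dB.
vacuum pump: 74.1 − 20·log₁₀(42.2/4.1) = 74.1 − 20.25 = 53.85 dB.
Σ 10^(L/10) = 4.877e+06 → L_total = 10·log₁₀(4.877e+06) = 66.88 dB.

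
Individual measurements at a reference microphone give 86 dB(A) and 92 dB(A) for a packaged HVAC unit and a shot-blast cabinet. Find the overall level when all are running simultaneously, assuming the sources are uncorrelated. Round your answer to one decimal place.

93.0 dB(A)

Incoherent sources combine by intensity addition: L_total = 10·log₁₀(Σ 10^(L_i/10)).
Σ 10^(L/10) = 10^(86/10) + 10^(92/10) = 1.983e+09.
L_total = 10·log₁₀(1.983e+09) = 92.97 dB(A).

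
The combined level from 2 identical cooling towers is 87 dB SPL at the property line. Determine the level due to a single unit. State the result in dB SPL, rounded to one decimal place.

84.0 dB SPL

For N identical incoherent sources L_total = L₁ + 10·log₁₀ N, so L₁ = 87 − 10·log₁₀(2) = 87 − 3.010.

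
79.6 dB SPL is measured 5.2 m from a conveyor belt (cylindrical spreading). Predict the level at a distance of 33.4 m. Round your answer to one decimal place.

For a line source, L₂ = L₁ − 10·log₁₀(r₂/r₁).
L₂ = 79.6 − 10·log₁₀(33.4/5.2) = 79.6 − 8.077 = 71.52 dB SPL.

71.5 dB SPL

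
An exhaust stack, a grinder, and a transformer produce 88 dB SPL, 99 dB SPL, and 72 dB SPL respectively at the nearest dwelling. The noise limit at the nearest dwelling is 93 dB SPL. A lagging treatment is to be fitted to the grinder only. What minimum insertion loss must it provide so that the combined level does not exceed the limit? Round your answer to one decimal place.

7.7 dB

The untreated sources together contribute 10^(88/10) + 10^(72/10) = 6.468e+08, i.e. 88.11 dB SPL.
The limit corresponds to 10^(93/10) = 1.995e+09; subtracting the fixed part leaves 1.348e+09 for the grinder, i.e. 91.30 dB SPL.
Required insertion loss = 99 − 91.30 = 7.70 dB.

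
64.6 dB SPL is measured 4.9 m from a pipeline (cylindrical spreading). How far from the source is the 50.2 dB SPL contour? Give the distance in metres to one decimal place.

For a line source L₁ − L₂ = 10·log₁₀(r₂/r₁), so r₂ = r₁·10^((L₁−L₂)/10).
r₂ = 4.9·10^((64.6−50.2)/10) = 4.9·10^(14.4/10) = 134.96 m.

135.0 m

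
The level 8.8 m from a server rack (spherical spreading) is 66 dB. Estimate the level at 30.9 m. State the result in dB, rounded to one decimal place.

55.1 dB

For a point source, L₂ = L₁ − 20·log₁₀(r₂/r₁).
L₂ = 66 − 20·log₁₀(30.9/8.8) = 66 − 10.910 = 55.09 dB.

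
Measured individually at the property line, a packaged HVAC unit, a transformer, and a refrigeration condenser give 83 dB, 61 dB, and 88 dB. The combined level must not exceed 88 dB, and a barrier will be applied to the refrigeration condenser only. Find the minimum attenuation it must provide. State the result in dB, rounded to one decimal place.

Everything except the refrigeration condenser sums to 10^(83/10) + 10^(61/10) = 2.008e+08 in linear terms, 83.03 dB.
The limit corresponds to 10^(88/10) = 6.310e+08; subtracting the fixed part leaves 4.302e+08 for the refrigeration condenser, i.e. 86.34 dB.
Required insertion loss = 88 − 86.34 = 1.66 dB.

1.7 dB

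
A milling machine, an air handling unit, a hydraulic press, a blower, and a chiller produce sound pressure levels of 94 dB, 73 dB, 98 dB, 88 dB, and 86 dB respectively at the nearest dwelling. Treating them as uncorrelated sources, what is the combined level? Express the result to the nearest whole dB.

For uncorrelated sources the intensities add, so convert each level to linear form, sum, and take 10·log₁₀ of the total.
Σ 10^(L/10) = 10^(94/10) + 10^(73/10) + 10^(98/10) + 10^(88/10) + 10^(86/10) = 9.870e+09.
L_total = 10·log₁₀(9.870e+09) = 99.94 dB.

100 dB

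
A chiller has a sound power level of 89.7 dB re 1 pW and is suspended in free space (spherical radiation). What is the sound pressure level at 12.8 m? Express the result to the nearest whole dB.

57 dB

The power spreads over a sphere of area 4π·r², so L_p = L_w − 10·log₁₀(4π·r²).
4π·r² = 2059 m², 10·log₁₀ of that is 33.136 dB.
L_p = 89.7 − 33.136 = 56.56 dB.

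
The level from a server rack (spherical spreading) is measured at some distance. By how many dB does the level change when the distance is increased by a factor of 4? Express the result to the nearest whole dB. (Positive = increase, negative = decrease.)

With spherical spreading the level changes by −20·log₁₀(r₂/r₁).
ΔL = −20·log₁₀(4) = -12.04 dB.

-12 dB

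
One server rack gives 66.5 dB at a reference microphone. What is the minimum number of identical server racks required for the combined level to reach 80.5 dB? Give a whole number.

26

Need L₁ + 10·log₁₀ N ≥ 80.5, i.e. log₁₀ N ≥ 1.40.
N ≥ 10^(14.0/10) = 25.119, so N = 26.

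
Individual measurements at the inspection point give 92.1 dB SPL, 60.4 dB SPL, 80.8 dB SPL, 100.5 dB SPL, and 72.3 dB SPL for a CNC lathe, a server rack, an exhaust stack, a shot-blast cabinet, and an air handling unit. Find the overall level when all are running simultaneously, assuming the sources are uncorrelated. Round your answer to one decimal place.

101.1 dB SPL

Incoherent sources combine by intensity addition: L_total = 10·log₁₀(Σ 10^(L_i/10)).
Σ 10^(L/10) = 10^(92.1/10) + 10^(60.4/10) + 10^(80.8/10) + 10^(100.5/10) + 10^(72.3/10) = 1.298e+10.
L_total = 10·log₁₀(1.298e+10) = 101.13 dB SPL.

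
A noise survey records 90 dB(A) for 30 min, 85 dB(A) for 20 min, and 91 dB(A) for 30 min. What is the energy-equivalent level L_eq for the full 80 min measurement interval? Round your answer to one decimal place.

89.7 dB(A)

L_eq = 10·log₁₀[(1/T)·Σ tᵢ·10^(Lᵢ/10)] with T = 80 min.
Σ tᵢ·10^(Lᵢ/10) = 30·10^(90/10) + 20·10^(85/10) + 30·10^(91/10) = 7.409e+10.
L_eq = 10·log₁₀(7.409e+10/80) = 89.67 dB(A).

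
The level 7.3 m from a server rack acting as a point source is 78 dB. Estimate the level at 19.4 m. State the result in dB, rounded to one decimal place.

Point-source attenuation: ΔL = 20·log₁₀(r₂/r₁) = 20·log₁₀(19.4/7.3) = 8.490 dB.
L₂ = 78 − 20·log₁₀(19.4/7.3) = 78 − 8.490 = 69.51 dB.

69.5 dB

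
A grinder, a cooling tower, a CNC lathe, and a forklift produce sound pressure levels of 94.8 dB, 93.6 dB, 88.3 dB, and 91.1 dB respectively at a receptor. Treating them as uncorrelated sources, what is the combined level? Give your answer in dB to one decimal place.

For uncorrelated sources the intensities add, so convert each level to linear form, sum, and take 10·log₁₀ of the total.
Σ 10^(L/10) = 10^(94.8/10) + 10^(93.6/10) + 10^(88.3/10) + 10^(91.1/10) = 7.275e+09.
L_total = 10·log₁₀(7.275e+09) = 98.62 dB.

98.6 dB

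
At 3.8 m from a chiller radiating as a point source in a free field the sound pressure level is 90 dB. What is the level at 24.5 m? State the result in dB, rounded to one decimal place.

73.8 dB

For a point source, L₂ = L₁ − 20·log₁₀(r₂/r₁).
L₂ = 90 − 20·log₁₀(24.5/3.8) = 90 − 16.188 = 73.81 dB.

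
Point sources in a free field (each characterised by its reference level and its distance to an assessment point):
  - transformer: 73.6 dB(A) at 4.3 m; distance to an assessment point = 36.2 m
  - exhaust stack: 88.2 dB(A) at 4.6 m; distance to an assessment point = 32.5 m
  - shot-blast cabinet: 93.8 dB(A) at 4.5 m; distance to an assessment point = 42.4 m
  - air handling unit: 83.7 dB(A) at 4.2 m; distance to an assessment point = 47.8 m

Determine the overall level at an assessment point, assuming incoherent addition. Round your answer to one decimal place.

Propagate each source to the receiver with L = L_ref − 20·log₁₀(r/r_ref), then add intensities.
transformer: 73.6 − 20·log₁₀(36.2/4.3) = 73.6 − 18.50 = 55.10 dB(A).
exhaust stack: 88.2 − 20·log₁₀(32.5/4.6) = 88.2 − 16.98 = 71.22 dB(A).
shot-blast cabinet: 93.8 − 20·log₁₀(42.4/4.5) = 93.8 − 19.48 = 74.32 dB(A).
air handling unit: 83.7 − 20·log₁₀(47.8/4.2) = 83.7 − 21.12 = 62.58 dB(A).
Σ 10^(L/10) = 4.239e+07 → L_total = 10·log₁₀(4.239e+07) = 76.27 dB(A).

76.3 dB(A)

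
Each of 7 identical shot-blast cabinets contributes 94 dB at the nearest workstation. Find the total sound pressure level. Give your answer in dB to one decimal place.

102.5 dB

L_total = L₁ + 10·log₁₀ N for N identical incoherent sources.
L_total = 94 + 10·log₁₀(7) = 94 + 8.451 = 102.45 dB.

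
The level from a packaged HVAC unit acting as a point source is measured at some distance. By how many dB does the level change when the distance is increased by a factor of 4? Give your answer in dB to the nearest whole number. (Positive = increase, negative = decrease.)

-12 dB

With spherical spreading the level changes by −20·log₁₀(r₂/r₁).
ΔL = −20·log₁₀(4) = -12.04 dB.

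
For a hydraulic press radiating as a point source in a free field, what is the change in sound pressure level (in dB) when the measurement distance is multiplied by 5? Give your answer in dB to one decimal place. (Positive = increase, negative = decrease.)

With spherical spreading the level changes by −20·log₁₀(r₂/r₁).
ΔL = −20·log₁₀(5) = -13.98 dB.

-14.0 dB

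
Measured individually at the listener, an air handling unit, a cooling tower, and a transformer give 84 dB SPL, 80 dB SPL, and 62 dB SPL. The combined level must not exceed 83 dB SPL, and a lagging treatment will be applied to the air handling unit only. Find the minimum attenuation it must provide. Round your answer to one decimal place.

The untreated sources together contribute 10^(80/10) + 10^(62/10) = 1.016e+08, i.e. 80.07 dB SPL.
The limit corresponds to 10^(83/10) = 1.995e+08; subtracting the fixed part leaves 9.794e+07 for the air handling unit, i.e. 79.91 dB SPL.
Required insertion loss = 84 − 79.91 = 4.09 dB.

4.1 dB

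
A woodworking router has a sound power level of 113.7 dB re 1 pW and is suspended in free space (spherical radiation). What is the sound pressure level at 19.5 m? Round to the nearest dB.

77 dB

L_p = L_w − 10·log₁₀(4π·r²) with r = 19.5 m.
4π·r² = 4778 m², 10·log₁₀ of that is 36.793 dB.
L_p = 113.7 − 36.793 = 76.91 dB.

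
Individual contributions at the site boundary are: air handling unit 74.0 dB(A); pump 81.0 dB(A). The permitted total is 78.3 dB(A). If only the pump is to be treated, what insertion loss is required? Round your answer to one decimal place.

Fixed contribution from the other source: Σ 10^(L/10) = 10^(74.0/10) = 2.512e+07 (74.00 dB(A)).
The limit corresponds to 10^(78.3/10) = 6.761e+07; subtracting the fixed part leaves 4.249e+07 for the pump, i.e. 76.28 dB(A).
So the pump must be reduced from 81.0 to 76.28 dB(A): IL = 4.72 dB.

4.7 dB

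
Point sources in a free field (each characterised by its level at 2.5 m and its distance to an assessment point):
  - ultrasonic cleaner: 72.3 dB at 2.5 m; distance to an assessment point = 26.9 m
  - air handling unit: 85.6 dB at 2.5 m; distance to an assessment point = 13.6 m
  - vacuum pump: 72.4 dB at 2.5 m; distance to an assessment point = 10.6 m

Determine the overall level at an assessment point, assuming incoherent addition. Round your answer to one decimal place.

First find each source's level at the receiver (point-source: −20·log₁₀(r/r_ref)), then combine on an intensity basis.
ultrasonic cleaner: 72.3 − 20·log₁₀(26.9/2.5) = 72.3 − 20.64 = 51.66 dB.
air handling unit: 85.6 − 20·log₁₀(13.6/2.5) = 85.6 − 14.71 = 70.89 dB.
vacuum pump: 72.4 − 20·log₁₀(10.6/2.5) = 72.4 − 12.55 = 59.85 dB.
Σ 10^(L/10) = 1.338e+07 → L_total = 10·log₁₀(1.338e+07) = 71.27 dB.

71.3 dB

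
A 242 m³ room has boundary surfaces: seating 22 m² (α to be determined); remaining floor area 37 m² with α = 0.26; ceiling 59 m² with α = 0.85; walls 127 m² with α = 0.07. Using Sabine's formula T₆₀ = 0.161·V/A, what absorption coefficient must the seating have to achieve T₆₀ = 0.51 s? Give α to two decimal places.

0.35

From T₆₀ = 0.161·V/A, the target T₆₀ = 0.51 s needs A = 0.161·242/0.51 = 76.40 m².
Absorption from the other surfaces = 37·0.26 + 59·0.85 + 127·0.07 = 68.66 m², so the seating must supply 7.74 m² over 22 m².
α = 7.74/22 = 0.352.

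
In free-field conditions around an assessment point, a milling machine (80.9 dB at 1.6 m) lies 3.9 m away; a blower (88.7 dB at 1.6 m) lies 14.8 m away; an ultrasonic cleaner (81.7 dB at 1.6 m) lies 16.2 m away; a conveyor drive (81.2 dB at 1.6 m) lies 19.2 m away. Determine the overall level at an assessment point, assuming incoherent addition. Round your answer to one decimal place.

75.0 dB

First find each source's level at the receiver (point-source: −20·log₁₀(r/r_ref)), then combine on an intensity basis.
milling machine: 80.9 − 20·log₁₀(3.9/1.6) = 80.9 − 7.74 = 73.16 dB.
blower: 88.7 − 20·log₁₀(14.8/1.6) = 88.7 − 19.32 = 69.38 dB.
ultrasonic cleaner: 81.7 − 20·log₁₀(16.2/1.6) = 81.7 − 20.11 = 61.59 dB.
conveyor drive: 81.2 − 20·log₁₀(19.2/1.6) = 81.2 − 21.58 = 59.62 dB.
Σ 10^(L/10) = 3.173e+07 → L_total = 10·log₁₀(3.173e+07) = 75.01 dB.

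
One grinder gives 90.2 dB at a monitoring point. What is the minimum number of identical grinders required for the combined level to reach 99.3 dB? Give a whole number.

The shortfall is 99.3 − 90.2 = 9.1 dB, and N units add 10·log₁₀ N, so need 10·log₁₀ N ≥ 9.1.
N ≥ 10^(9.1/10) = 8.128, so N = 9.

9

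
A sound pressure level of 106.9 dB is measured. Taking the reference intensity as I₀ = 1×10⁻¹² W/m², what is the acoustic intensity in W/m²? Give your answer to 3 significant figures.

I = I₀·10^(L/10) = 10⁻¹² × 10^(106.9/10) = 10^(-1.310).

0.0490 W/m²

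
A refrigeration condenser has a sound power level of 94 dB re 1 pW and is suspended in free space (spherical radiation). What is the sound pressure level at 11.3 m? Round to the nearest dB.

62 dB

L_p = L_w − 10·log₁₀(4π·r²) with r = 11.3 m.
4π·r² = 1605 m², 10·log₁₀ of that is 32.054 dB.
L_p = 94 − 32.054 = 61.95 dB.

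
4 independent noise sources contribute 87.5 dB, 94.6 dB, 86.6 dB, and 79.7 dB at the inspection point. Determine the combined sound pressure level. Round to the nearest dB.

For uncorrelated sources the intensities add, so convert each level to linear form, sum, and take 10·log₁₀ of the total.
Σ 10^(L/10) = 10^(87.5/10) + 10^(94.6/10) + 10^(86.6/10) + 10^(79.7/10) = 3.997e+09.
L_total = 10·log₁₀(3.997e+09) = 96.02 dB.

96 dB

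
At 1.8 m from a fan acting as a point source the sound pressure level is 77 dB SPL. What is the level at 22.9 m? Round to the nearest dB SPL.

Point-source attenuation: ΔL = 20·log₁₀(r₂/r₁) = 20·log₁₀(22.9/1.8) = 22.091 dB.
L₂ = 77 − 20·log₁₀(22.9/1.8) = 77 − 22.091 = 54.91 dB SPL.

55 dB SPL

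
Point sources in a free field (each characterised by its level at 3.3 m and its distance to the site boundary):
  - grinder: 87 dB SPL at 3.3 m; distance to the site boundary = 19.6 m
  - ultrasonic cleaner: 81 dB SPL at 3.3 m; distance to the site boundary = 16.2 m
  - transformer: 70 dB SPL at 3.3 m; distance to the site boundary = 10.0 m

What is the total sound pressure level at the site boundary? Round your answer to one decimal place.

First find each source's level at the receiver (point-source: −20·log₁₀(r/r_ref)), then combine on an intensity basis.
grinder: 87 − 20·log₁₀(19.6/3.3) = 87 − 15.47 = 71.53 dB SPL.
ultrasonic cleaner: 81 − 20·log₁₀(16.2/3.3) = 81 − 13.82 = 67.18 dB SPL.
transformer: 70 − 20·log₁₀(10.0/3.3) = 70 − 9.63 = 60.37 dB SPL.
Σ 10^(L/10) = 2.052e+07 → L_total = 10·log₁₀(2.052e+07) = 73.12 dB SPL.

73.1 dB SPL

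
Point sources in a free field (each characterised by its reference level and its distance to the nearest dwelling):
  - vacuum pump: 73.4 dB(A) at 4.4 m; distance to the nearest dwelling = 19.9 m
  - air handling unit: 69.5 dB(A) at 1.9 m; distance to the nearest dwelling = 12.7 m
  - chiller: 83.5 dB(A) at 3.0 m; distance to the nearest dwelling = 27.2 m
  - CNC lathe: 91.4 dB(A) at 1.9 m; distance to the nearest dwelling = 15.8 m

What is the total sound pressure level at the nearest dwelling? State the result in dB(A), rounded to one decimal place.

Propagate each source to the receiver with L = L_ref − 20·log₁₀(r/r_ref), then add intensities.
vacuum pump: 73.4 − 20·log₁₀(19.9/4.4) = 73.4 − 13.11 = 60.29 dB(A).
air handling unit: 69.5 − 20·log₁₀(12.7/1.9) = 69.5 − 16.50 = 53.00 dB(A).
chiller: 83.5 − 20·log₁₀(27.2/3.0) = 83.5 − 19.15 = 64.35 dB(A).
CNC lathe: 91.4 − 20·log₁₀(15.8/1.9) = 91.4 − 18.40 = 73.00 dB(A).
Σ 10^(L/10) = 2.395e+07 → L_total = 10·log₁₀(2.395e+07) = 73.79 dB(A).

73.8 dB(A)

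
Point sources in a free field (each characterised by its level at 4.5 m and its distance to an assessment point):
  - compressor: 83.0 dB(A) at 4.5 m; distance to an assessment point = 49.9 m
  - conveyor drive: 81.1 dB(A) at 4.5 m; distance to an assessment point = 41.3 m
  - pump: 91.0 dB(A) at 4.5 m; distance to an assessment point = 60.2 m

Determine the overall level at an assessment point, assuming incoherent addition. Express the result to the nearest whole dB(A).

First find each source's level at the receiver (point-source: −20·log₁₀(r/r_ref)), then combine on an intensity basis.
compressor: 83.0 − 20·log₁₀(49.9/4.5) = 83.0 − 20.90 = 62.10 dB(A).
conveyor drive: 81.1 − 20·log₁₀(41.3/4.5) = 81.1 − 19.25 = 61.85 dB(A).
pump: 91.0 − 20·log₁₀(60.2/4.5) = 91.0 − 22.53 = 68.47 dB(A).
Σ 10^(L/10) = 1.019e+07 → L_total = 10·log₁₀(1.019e+07) = 70.08 dB(A).

70 dB(A)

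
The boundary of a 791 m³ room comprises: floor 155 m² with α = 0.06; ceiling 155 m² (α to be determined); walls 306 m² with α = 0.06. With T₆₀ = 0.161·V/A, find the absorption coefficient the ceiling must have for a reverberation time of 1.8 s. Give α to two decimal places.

0.28

From T₆₀ = 0.161·V/A, the target T₆₀ = 1.8 s needs A = 0.161·791/1.8 = 70.75 m².
Absorption from the other surfaces = 155·0.06 + 306·0.06 = 27.66 m², so the ceiling must supply 43.09 m² over 155 m².
α = 43.09/155 = 0.278.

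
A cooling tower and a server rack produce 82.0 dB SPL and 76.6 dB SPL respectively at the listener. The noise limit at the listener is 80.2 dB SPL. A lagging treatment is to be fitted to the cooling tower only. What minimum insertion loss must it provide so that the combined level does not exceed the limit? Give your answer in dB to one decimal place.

The untreated sources together contribute 10^(76.6/10) = 4.571e+07, i.e. 76.60 dB SPL.
The limit corresponds to 10^(80.2/10) = 1.047e+08; subtracting the fixed part leaves 5.900e+07 for the cooling tower, i.e. 77.71 dB SPL.
So the cooling tower must be reduced from 82.0 to 77.71 dB SPL: IL = 4.29 dB.

4.3 dB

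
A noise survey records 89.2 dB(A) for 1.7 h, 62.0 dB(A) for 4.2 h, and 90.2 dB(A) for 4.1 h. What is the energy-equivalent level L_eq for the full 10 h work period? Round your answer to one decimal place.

Weight each interval's intensity by its duration and average over T = 10 h:
Σ tᵢ·10^(Lᵢ/10) = 1.7·10^(89.2/10) + 4.2·10^(62.0/10) + 4.1·10^(90.2/10) = 5.714e+09.
L_eq = 10·log₁₀(5.714e+09/10) = 87.57 dB(A).

87.6 dB(A)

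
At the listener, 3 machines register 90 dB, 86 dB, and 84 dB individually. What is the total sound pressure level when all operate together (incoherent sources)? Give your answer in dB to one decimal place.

For uncorrelated sources the intensities add, so convert each level to linear form, sum, and take 10·log₁₀ of the total.
Σ 10^(L/10) = 10^(90/10) + 10^(86/10) + 10^(84/10) = 1.649e+09.
L_total = 10·log₁₀(1.649e+09) = 92.17 dB.

92.2 dB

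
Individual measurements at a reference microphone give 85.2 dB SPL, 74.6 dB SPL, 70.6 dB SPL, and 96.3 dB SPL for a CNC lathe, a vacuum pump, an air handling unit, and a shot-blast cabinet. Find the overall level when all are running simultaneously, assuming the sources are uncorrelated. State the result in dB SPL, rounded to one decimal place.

For uncorrelated sources the intensities add, so convert each level to linear form, sum, and take 10·log₁₀ of the total.
Σ 10^(L/10) = 10^(85.2/10) + 10^(74.6/10) + 10^(70.6/10) + 10^(96.3/10) = 4.637e+09.
L_total = 10·log₁₀(4.637e+09) = 96.66 dB SPL.

96.7 dB SPL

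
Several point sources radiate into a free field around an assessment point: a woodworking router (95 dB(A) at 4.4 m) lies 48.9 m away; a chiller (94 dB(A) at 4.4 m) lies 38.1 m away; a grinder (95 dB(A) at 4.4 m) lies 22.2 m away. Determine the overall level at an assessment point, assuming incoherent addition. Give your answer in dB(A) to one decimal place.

82.6 dB(A)

First find each source's level at the receiver (point-source: −20·log₁₀(r/r_ref)), then combine on an intensity basis.
woodworking router: 95 − 20·log₁₀(48.9/4.4) = 95 − 20.92 = 74.08 dB(A).
chiller: 94 − 20·log₁₀(38.1/4.4) = 94 − 18.75 = 75.25 dB(A).
grinder: 95 − 20·log₁₀(22.2/4.4) = 95 − 14.06 = 80.94 dB(A).
Σ 10^(L/10) = 1.833e+08 → L_total = 10·log₁₀(1.833e+08) = 82.63 dB(A).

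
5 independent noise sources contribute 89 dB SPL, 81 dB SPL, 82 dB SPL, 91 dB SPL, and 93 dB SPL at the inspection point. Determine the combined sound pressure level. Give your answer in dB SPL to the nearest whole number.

96 dB SPL

Incoherent sources combine by intensity addition: L_total = 10·log₁₀(Σ 10^(L_i/10)).
Σ 10^(L/10) = 10^(89/10) + 10^(81/10) + 10^(82/10) + 10^(91/10) + 10^(93/10) = 4.333e+09.
L_total = 10·log₁₀(4.333e+09) = 96.37 dB SPL.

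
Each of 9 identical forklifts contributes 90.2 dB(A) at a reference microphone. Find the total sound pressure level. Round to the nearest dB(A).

100 dB(A)

N identical incoherent sources raise the level by 10·log₁₀ N.
L_total = 90.2 + 10·log₁₀(9) = 90.2 + 9.542 = 99.74 dB(A).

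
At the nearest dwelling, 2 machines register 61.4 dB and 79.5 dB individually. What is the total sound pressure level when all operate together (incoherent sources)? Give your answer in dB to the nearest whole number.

80 dB

For uncorrelated sources the intensities add, so convert each level to linear form, sum, and take 10·log₁₀ of the total.
Σ 10^(L/10) = 10^(61.4/10) + 10^(79.5/10) = 9.051e+07.
L_total = 10·log₁₀(9.051e+07) = 79.57 dB.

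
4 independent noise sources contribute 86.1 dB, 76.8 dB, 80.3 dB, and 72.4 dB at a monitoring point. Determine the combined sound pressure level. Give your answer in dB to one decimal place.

87.6 dB

Incoherent sources combine by intensity addition: L_total = 10·log₁₀(Σ 10^(L_i/10)).
Σ 10^(L/10) = 10^(86.1/10) + 10^(76.8/10) + 10^(80.3/10) + 10^(72.4/10) = 5.798e+08.
L_total = 10·log₁₀(5.798e+08) = 87.63 dB.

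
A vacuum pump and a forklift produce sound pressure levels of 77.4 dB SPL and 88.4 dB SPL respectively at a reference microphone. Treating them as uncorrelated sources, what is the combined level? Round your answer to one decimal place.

For uncorrelated sources the intensities add, so convert each level to linear form, sum, and take 10·log₁₀ of the total.
Σ 10^(L/10) = 10^(77.4/10) + 10^(88.4/10) = 7.468e+08.
L_total = 10·log₁₀(7.468e+08) = 88.73 dB SPL.

88.7 dB SPL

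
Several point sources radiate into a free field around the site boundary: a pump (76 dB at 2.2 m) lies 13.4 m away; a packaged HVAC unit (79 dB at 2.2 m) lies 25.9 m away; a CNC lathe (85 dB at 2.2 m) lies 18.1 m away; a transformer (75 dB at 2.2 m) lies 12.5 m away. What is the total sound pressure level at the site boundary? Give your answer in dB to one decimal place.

Propagate each source to the receiver with L = L_ref − 20·log₁₀(r/r_ref), then add intensities.
pump: 76 − 20·log₁₀(13.4/2.2) = 76 − 15.69 = 60.31 dB.
packaged HVAC unit: 79 − 20·log₁₀(25.9/2.2) = 79 − 21.42 = 57.58 dB.
CNC lathe: 85 − 20·log₁₀(18.1/2.2) = 85 − 18.31 = 66.69 dB.
transformer: 75 − 20·log₁₀(12.5/2.2) = 75 − 15.09 = 59.91 dB.
Σ 10^(L/10) = 7.298e+06 → L_total = 10·log₁₀(7.298e+06) = 68.63 dB.

68.6 dB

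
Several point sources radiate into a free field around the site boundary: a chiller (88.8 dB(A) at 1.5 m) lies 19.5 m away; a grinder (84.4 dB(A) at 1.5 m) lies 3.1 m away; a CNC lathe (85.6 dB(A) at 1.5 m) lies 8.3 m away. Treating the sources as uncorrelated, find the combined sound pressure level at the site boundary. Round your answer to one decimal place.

79.1 dB(A)

First find each source's level at the receiver (point-source: −20·log₁₀(r/r_ref)), then combine on an intensity basis.
chiller: 88.8 − 20·log₁₀(19.5/1.5) = 88.8 − 22.28 = 66.52 dB(A).
grinder: 84.4 − 20·log₁₀(3.1/1.5) = 84.4 − 6.31 = 78.09 dB(A).
CNC lathe: 85.6 − 20·log₁₀(8.3/1.5) = 85.6 − 14.86 = 70.74 dB(A).
Σ 10^(L/10) = 8.083e+07 → L_total = 10·log₁₀(8.083e+07) = 79.08 dB(A).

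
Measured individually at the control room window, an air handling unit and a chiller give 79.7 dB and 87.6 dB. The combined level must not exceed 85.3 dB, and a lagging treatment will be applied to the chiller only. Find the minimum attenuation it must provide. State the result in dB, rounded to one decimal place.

Everything except the chiller sums to 10^(79.7/10) = 9.333e+07 in linear terms, 79.70 dB.
The limit corresponds to 10^(85.3/10) = 3.388e+08; subtracting the fixed part leaves 2.455e+08 for the chiller, i.e. 83.90 dB.
So the chiller must be reduced from 87.6 to 83.90 dB: IL = 3.70 dB.

3.7 dB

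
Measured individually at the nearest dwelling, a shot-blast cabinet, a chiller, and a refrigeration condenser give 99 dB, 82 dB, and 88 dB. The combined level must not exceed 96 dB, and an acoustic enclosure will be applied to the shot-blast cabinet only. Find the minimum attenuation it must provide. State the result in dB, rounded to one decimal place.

4.0 dB

Everything except the shot-blast cabinet sums to 10^(82/10) + 10^(88/10) = 7.894e+08 in linear terms, 88.97 dB.
The limit corresponds to 10^(96/10) = 3.981e+09; subtracting the fixed part leaves 3.192e+09 for the shot-blast cabinet, i.e. 95.04 dB.
So the shot-blast cabinet must be reduced from 99 to 95.04 dB: IL = 3.96 dB.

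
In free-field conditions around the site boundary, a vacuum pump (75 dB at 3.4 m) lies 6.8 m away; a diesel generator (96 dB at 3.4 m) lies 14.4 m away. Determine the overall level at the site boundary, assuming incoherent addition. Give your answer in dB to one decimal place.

Apply inverse-square spreading to bring every level to the receiver, then sum 10^(L/10).
vacuum pump: 75 − 20·log₁₀(6.8/3.4) = 75 − 6.02 = 68.98 dB.
diesel generator: 96 − 20·log₁₀(14.4/3.4) = 96 − 12.54 = 83.46 dB.
Σ 10^(L/10) = 2.298e+08 → L_total = 10·log₁₀(2.298e+08) = 83.61 dB.

83.6 dB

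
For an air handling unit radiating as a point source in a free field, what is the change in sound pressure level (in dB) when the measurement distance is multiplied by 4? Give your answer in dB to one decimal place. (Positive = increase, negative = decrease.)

Point-source spreading: ΔL = −20·log₁₀(r₂/r₁).
ΔL = −20·log₁₀(4) = -12.04 dB.

-12.0 dB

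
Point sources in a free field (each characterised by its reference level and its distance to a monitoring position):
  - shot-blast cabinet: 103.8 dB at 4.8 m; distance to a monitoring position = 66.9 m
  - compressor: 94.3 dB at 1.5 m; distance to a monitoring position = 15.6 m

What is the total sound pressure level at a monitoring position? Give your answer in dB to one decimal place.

Apply inverse-square spreading to bring every level to the receiver, then sum 10^(L/10).
shot-blast cabinet: 103.8 − 20·log₁₀(66.9/4.8) = 103.8 − 22.88 = 80.92 dB.
compressor: 94.3 − 20·log₁₀(15.6/1.5) = 94.3 − 20.34 = 73.96 dB.
Σ 10^(L/10) = 1.484e+08 → L_total = 10·log₁₀(1.484e+08) = 81.71 dB.

81.7 dB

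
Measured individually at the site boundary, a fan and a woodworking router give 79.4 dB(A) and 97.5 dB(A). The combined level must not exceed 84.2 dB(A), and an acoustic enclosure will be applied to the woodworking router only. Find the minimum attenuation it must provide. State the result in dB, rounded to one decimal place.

15.0 dB

Fixed contribution from the other source: Σ 10^(L/10) = 10^(79.4/10) = 8.710e+07 (79.40 dB(A)).
To meet 84.2 dB(A) overall, the treated woodworking router may contribute at most 10^(84.2/10) − 8.710e+07 = 1.759e+08, i.e. 82.45 dB(A).
Required insertion loss = 97.5 − 82.45 = 15.05 dB.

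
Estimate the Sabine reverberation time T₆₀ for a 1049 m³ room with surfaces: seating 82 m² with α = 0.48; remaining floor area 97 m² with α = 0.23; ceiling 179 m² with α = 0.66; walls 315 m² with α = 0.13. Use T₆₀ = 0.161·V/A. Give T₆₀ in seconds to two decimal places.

Total absorption A = 82·0.48 + 97·0.23 + 179·0.66 + 315·0.13 = 220.76 m² sabins.
T₆₀ = 0.161·V/A = 0.161·1049/220.76 = 0.765 s.

0.77 s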